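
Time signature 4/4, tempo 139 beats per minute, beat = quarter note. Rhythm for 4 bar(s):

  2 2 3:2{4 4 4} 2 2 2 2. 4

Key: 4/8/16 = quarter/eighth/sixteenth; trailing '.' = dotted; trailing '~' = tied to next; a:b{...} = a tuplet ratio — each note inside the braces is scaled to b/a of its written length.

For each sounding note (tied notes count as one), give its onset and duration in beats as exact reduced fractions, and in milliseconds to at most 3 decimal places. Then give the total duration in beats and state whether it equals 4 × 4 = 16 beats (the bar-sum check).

1) 0.0ms=0b +863.309ms=2b
2) 863.309ms=2b +863.309ms=2b
3) 1726.619ms=4b +287.77ms=2/3b
4) 2014.388ms=14/3b +287.77ms=2/3b
5) 2302.158ms=16/3b +287.77ms=2/3b
6) 2589.928ms=6b +863.309ms=2b
7) 3453.237ms=8b +863.309ms=2b
8) 4316.547ms=10b +863.309ms=2b
9) 5179.856ms=12b +1294.964ms=3b
10) 6474.82ms=15b +431.655ms=1b
Σ=16b of 16 (139bpm 4/4) — PASS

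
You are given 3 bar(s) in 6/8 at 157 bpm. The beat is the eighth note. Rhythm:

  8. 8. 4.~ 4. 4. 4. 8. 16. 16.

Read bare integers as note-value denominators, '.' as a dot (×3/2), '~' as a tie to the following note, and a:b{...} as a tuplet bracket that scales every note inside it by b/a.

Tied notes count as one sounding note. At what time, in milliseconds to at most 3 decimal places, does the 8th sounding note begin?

note 8 onset = 69/4b = 6592.357ms

1. 0.0ms @ 0 + 573.248ms (3/2)
2. 573.248ms @ 3/2 + 573.248ms (3/2)
3. 1146.497ms @ 3 + 2292.994ms (6)
4. 3439.49ms @ 9 + 1146.497ms (3)
5. 4585.987ms @ 12 + 1146.497ms (3)
6. 5732.484ms @ 15 + 573.248ms (3/2)
7. 6305.732ms @ 33/2 + 286.624ms (3/4)
8. 6592.357ms @ 69/4 + 286.624ms (3/4)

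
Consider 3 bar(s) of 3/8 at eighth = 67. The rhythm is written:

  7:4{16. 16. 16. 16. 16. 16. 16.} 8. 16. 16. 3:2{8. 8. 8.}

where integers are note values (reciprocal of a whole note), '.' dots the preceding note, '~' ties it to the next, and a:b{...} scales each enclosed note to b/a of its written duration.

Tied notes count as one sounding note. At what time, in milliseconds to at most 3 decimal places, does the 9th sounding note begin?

note 9 onset = 9/2b = 4029.851ms

1. 0.0ms @ 0 + 383.795ms (3/7)
2. 383.795ms @ 3/7 + 383.795ms (3/7)
3. 767.591ms @ 6/7 + 383.795ms (3/7)
4. 1151.386ms @ 9/7 + 383.795ms (3/7)
5. 1535.181ms @ 12/7 + 383.795ms (3/7)
6. 1918.977ms @ 15/7 + 383.795ms (3/7)
7. 2302.772ms @ 18/7 + 383.795ms (3/7)
8. 2686.567ms @ 3 + 1343.284ms (3/2)
9. 4029.851ms @ 9/2 + 671.642ms (3/4)
10. 4701.493ms @ 21/4 + 671.642ms (3/4)
11. 5373.134ms @ 6 + 895.522ms (1)
12. 6268.657ms @ 7 + 895.522ms (1)
13. 7164.179ms @ 8 + 895.522ms (1)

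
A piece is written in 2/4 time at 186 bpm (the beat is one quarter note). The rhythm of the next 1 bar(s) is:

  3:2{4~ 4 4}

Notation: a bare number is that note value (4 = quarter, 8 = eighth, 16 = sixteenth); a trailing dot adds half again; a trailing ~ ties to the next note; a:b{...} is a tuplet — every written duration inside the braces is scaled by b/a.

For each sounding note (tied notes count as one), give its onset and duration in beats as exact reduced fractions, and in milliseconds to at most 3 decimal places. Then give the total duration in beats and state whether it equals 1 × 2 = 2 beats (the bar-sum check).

1) 0.0ms=0b +430.108ms=4/3b
2) 430.108ms=4/3b +215.054ms=2/3b
Σ=2b of 2 (186bpm 2/4) — PASS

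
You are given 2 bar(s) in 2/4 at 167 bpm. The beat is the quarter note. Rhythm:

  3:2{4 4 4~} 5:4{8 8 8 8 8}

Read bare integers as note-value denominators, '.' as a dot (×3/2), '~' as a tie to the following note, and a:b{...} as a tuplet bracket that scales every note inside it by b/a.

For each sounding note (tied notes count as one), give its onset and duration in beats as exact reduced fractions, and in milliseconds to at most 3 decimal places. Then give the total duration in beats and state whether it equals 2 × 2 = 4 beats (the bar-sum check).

1) 0.0ms=0b +239.521ms=2/3b
2) 239.521ms=2/3b +239.521ms=2/3b
3) 479.042ms=4/3b +383.234ms=16/15b
4) 862.275ms=12/5b +143.713ms=2/5b
5) 1005.988ms=14/5b +143.713ms=2/5b
6) 1149.701ms=16/5b +143.713ms=2/5b
7) 1293.413ms=18/5b +143.713ms=2/5b
Σ=4b of 4 (167bpm 2/4) — PASS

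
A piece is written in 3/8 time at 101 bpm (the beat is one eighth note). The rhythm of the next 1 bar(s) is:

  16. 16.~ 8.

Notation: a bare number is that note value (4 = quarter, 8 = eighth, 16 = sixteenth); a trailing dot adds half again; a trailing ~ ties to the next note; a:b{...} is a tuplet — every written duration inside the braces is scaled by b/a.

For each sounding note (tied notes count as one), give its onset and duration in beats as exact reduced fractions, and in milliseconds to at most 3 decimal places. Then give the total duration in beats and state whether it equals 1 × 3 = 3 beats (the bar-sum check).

1) 0.0ms=0b +445.545ms=3/4b
2) 445.545ms=3/4b +1336.634ms=9/4b
Σ=3b of 3 (101bpm 3/8) — PASS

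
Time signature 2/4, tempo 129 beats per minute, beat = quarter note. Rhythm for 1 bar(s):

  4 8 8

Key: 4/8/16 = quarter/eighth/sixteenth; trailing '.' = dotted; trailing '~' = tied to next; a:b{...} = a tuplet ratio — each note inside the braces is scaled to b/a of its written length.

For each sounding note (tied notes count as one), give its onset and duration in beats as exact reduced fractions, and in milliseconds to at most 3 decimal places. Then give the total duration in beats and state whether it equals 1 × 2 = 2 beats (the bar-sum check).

1) 0.0ms=0b +465.116ms=1b
2) 465.116ms=1b +232.558ms=1/2b
3) 697.674ms=3/2b +232.558ms=1/2b
Σ=2b of 2 (129bpm 2/4) — PASS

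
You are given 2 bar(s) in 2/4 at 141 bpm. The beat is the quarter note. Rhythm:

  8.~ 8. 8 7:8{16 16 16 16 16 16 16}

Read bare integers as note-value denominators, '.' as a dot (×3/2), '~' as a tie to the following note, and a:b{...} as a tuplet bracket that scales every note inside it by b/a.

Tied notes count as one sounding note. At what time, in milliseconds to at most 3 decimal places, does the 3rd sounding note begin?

note 3 onset = 2b = 851.064ms

1. 0.0ms @ 0 + 638.298ms (3/2)
2. 638.298ms @ 3/2 + 212.766ms (1/2)
3. 851.064ms @ 2 + 121.581ms (2/7)
4. 972.644ms @ 16/7 + 121.581ms (2/7)
5. 1094.225ms @ 18/7 + 121.581ms (2/7)
6. 1215.805ms @ 20/7 + 121.581ms (2/7)
7. 1337.386ms @ 22/7 + 121.581ms (2/7)
8. 1458.967ms @ 24/7 + 121.581ms (2/7)
9. 1580.547ms @ 26/7 + 121.581ms (2/7)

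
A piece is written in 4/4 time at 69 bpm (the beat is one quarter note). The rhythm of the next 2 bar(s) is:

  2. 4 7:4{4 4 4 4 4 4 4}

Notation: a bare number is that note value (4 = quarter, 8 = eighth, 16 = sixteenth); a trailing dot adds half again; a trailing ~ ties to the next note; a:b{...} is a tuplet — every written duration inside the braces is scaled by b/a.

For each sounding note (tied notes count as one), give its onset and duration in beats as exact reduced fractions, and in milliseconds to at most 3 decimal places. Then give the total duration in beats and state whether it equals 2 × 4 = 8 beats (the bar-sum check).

1) 0.0ms=0b +2608.696ms=3b
2) 2608.696ms=3b +869.565ms=1b
3) 3478.261ms=4b +496.894ms=4/7b
4) 3975.155ms=32/7b +496.894ms=4/7b
5) 4472.05ms=36/7b +496.894ms=4/7b
6) 4968.944ms=40/7b +496.894ms=4/7b
7) 5465.839ms=44/7b +496.894ms=4/7b
8) 5962.733ms=48/7b +496.894ms=4/7b
9) 6459.627ms=52/7b +496.894ms=4/7b
Σ=8b of 8 (69bpm 4/4) — PASS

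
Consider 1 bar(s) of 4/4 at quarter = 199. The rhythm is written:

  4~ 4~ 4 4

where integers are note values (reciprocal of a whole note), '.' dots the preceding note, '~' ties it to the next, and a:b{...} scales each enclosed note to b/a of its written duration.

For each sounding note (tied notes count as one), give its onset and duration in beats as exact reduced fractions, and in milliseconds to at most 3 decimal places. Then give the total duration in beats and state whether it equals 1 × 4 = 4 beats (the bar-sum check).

1) 0.0ms=0b +904.523ms=3b
2) 904.523ms=3b +301.508ms=1b
Σ=4b of 4 (199bpm 4/4) — PASS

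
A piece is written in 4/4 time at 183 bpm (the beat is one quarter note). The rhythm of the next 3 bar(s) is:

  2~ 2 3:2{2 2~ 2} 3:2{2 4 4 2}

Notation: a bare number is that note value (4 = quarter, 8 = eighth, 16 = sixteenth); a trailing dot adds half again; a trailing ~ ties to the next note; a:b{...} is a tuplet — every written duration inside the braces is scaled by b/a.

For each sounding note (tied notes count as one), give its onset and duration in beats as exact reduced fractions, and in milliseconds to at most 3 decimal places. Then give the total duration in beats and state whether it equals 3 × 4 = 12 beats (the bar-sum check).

1) 0.0ms=0b +1311.475ms=4b
2) 1311.475ms=4b +437.158ms=4/3b
3) 1748.634ms=16/3b +874.317ms=8/3b
4) 2622.951ms=8b +437.158ms=4/3b
5) 3060.109ms=28/3b +218.579ms=2/3b
6) 3278.689ms=10b +218.579ms=2/3b
7) 3497.268ms=32/3b +437.158ms=4/3b
Σ=12b of 12 (183bpm 4/4) — PASS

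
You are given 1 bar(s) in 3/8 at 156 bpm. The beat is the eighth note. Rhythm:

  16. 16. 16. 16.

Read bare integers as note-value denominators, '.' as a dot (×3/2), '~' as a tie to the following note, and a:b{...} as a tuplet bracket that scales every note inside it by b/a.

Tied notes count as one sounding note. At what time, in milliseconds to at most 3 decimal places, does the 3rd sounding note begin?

1. 0.0ms @ 0 + 288.462ms (3/4)
2. 288.462ms @ 3/4 + 288.462ms (3/4)
3. 576.923ms @ 3/2 + 288.462ms (3/4)
4. 865.385ms @ 9/4 + 288.462ms (3/4)

note 3 onset = 3/2b = 576.923ms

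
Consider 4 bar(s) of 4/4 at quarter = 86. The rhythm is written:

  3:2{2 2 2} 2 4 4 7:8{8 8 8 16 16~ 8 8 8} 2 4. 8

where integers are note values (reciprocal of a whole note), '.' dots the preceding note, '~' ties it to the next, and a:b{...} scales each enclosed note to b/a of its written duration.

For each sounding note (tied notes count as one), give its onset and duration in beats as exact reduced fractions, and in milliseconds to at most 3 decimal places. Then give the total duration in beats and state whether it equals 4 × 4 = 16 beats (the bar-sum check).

1) 0.0ms=0b +930.233ms=4/3b
2) 930.233ms=4/3b +930.233ms=4/3b
3) 1860.465ms=8/3b +930.233ms=4/3b
4) 2790.698ms=4b +1395.349ms=2b
5) 4186.047ms=6b +697.674ms=1b
6) 4883.721ms=7b +697.674ms=1b
7) 5581.395ms=8b +398.671ms=4/7b
8) 5980.066ms=60/7b +398.671ms=4/7b
9) 6378.738ms=64/7b +398.671ms=4/7b
10) 6777.409ms=68/7b +199.336ms=2/7b
11) 6976.744ms=10b +598.007ms=6/7b
12) 7574.751ms=76/7b +398.671ms=4/7b
13) 7973.422ms=80/7b +398.671ms=4/7b
14) 8372.093ms=12b +1395.349ms=2b
15) 9767.442ms=14b +1046.512ms=3/2b
16) 10813.953ms=31/2b +348.837ms=1/2b
Σ=16b of 16 (86bpm 4/4) — PASS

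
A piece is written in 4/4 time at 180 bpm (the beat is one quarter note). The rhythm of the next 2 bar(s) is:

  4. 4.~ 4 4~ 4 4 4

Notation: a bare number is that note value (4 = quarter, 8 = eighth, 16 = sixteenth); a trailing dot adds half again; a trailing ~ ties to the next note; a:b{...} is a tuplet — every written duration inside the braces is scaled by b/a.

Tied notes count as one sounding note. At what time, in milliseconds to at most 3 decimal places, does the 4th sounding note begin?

note 4 onset = 6b = 2000.0ms

1. 0.0ms @ 0 + 500.0ms (3/2)
2. 500.0ms @ 3/2 + 833.333ms (5/2)
3. 1333.333ms @ 4 + 666.667ms (2)
4. 2000.0ms @ 6 + 333.333ms (1)
5. 2333.333ms @ 7 + 333.333ms (1)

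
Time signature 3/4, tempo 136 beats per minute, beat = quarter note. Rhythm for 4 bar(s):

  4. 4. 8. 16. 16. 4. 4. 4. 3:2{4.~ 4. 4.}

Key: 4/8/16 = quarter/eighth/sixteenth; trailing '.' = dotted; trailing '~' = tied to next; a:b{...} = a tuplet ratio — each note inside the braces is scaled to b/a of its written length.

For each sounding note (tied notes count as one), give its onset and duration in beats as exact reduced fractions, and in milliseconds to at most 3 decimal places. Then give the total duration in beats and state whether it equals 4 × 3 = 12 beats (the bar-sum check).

1) 0.0ms=0b +661.765ms=3/2b
2) 661.765ms=3/2b +661.765ms=3/2b
3) 1323.529ms=3b +330.882ms=3/4b
4) 1654.412ms=15/4b +165.441ms=3/8b
5) 1819.853ms=33/8b +165.441ms=3/8b
6) 1985.294ms=9/2b +661.765ms=3/2b
7) 2647.059ms=6b +661.765ms=3/2b
8) 3308.824ms=15/2b +661.765ms=3/2b
9) 3970.588ms=9b +882.353ms=2b
10) 4852.941ms=11b +441.176ms=1b
Σ=12b of 12 (136bpm 3/4) — PASS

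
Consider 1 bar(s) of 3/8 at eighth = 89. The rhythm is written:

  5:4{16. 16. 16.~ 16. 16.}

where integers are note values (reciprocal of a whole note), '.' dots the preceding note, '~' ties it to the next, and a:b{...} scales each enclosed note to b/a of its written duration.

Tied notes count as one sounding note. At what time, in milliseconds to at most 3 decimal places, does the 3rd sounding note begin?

1. 0.0ms @ 0 + 404.494ms (3/5)
2. 404.494ms @ 3/5 + 404.494ms (3/5)
3. 808.989ms @ 6/5 + 808.989ms (6/5)
4. 1617.978ms @ 12/5 + 404.494ms (3/5)

note 3 onset = 6/5b = 808.989ms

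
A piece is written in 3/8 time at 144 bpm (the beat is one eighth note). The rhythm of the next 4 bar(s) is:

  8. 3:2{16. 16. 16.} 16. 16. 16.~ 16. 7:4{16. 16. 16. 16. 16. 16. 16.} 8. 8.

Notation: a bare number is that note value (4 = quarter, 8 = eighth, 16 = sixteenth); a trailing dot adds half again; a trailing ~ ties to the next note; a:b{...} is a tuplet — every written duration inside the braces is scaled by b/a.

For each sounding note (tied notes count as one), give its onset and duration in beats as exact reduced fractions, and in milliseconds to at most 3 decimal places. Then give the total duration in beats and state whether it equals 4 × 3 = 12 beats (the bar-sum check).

1) 0.0ms=0b +625.0ms=3/2b
2) 625.0ms=3/2b +208.333ms=1/2b
3) 833.333ms=2b +208.333ms=1/2b
4) 1041.667ms=5/2b +208.333ms=1/2b
5) 1250.0ms=3b +312.5ms=3/4b
6) 1562.5ms=15/4b +312.5ms=3/4b
7) 1875.0ms=9/2b +625.0ms=3/2b
8) 2500.0ms=6b +178.571ms=3/7b
9) 2678.571ms=45/7b +178.571ms=3/7b
10) 2857.143ms=48/7b +178.571ms=3/7b
11) 3035.714ms=51/7b +178.571ms=3/7b
12) 3214.286ms=54/7b +178.571ms=3/7b
13) 3392.857ms=57/7b +178.571ms=3/7b
14) 3571.429ms=60/7b +178.571ms=3/7b
15) 3750.0ms=9b +625.0ms=3/2b
16) 4375.0ms=21/2b +625.0ms=3/2b
Σ=12b of 12 (144bpm 3/8) — PASS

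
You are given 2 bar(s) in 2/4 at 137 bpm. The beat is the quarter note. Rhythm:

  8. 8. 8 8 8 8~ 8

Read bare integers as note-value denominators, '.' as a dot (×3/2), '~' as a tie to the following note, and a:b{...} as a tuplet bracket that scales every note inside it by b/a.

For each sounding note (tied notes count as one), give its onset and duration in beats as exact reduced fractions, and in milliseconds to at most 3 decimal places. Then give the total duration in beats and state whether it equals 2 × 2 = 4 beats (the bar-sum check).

1) 0.0ms=0b +328.467ms=3/4b
2) 328.467ms=3/4b +328.467ms=3/4b
3) 656.934ms=3/2b +218.978ms=1/2b
4) 875.912ms=2b +218.978ms=1/2b
5) 1094.891ms=5/2b +218.978ms=1/2b
6) 1313.869ms=3b +437.956ms=1b
Σ=4b of 4 (137bpm 2/4) — PASS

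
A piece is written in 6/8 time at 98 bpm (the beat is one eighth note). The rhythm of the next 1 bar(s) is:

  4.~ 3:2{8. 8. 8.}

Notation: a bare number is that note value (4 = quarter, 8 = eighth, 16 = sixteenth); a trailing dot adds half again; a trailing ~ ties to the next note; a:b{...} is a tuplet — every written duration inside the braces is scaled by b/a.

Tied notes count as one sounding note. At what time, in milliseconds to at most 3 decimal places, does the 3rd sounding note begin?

note 3 onset = 5b = 3061.224ms

1. 0.0ms @ 0 + 2448.98ms (4)
2. 2448.98ms @ 4 + 612.245ms (1)
3. 3061.224ms @ 5 + 612.245ms (1)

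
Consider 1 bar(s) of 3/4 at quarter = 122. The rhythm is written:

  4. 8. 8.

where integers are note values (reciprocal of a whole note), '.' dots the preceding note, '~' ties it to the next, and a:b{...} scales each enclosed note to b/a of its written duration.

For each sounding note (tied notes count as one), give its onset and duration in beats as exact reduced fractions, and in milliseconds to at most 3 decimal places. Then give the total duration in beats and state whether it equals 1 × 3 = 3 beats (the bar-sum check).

1) 0.0ms=0b +737.705ms=3/2b
2) 737.705ms=3/2b +368.852ms=3/4b
3) 1106.557ms=9/4b +368.852ms=3/4b
Σ=3b of 3 (122bpm 3/4) — PASS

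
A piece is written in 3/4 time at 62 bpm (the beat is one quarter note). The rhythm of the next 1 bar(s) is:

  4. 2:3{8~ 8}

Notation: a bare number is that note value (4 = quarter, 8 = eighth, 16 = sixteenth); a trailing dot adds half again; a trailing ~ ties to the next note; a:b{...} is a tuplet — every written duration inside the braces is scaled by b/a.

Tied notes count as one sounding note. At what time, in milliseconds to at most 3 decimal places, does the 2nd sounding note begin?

note 2 onset = 3/2b = 1451.613ms

1. 0.0ms @ 0 + 1451.613ms (3/2)
2. 1451.613ms @ 3/2 + 1451.613ms (3/2)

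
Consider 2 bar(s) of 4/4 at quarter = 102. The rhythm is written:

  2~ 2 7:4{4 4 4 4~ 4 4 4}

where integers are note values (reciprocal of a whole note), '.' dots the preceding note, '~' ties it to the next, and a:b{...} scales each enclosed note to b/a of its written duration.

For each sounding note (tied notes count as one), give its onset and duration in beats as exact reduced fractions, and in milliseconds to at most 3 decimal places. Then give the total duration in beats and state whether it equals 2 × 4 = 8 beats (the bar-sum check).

1) 0.0ms=0b +2352.941ms=4b
2) 2352.941ms=4b +336.134ms=4/7b
3) 2689.076ms=32/7b +336.134ms=4/7b
4) 3025.21ms=36/7b +336.134ms=4/7b
5) 3361.345ms=40/7b +672.269ms=8/7b
6) 4033.613ms=48/7b +336.134ms=4/7b
7) 4369.748ms=52/7b +336.134ms=4/7b
Σ=8b of 8 (102bpm 4/4) — PASS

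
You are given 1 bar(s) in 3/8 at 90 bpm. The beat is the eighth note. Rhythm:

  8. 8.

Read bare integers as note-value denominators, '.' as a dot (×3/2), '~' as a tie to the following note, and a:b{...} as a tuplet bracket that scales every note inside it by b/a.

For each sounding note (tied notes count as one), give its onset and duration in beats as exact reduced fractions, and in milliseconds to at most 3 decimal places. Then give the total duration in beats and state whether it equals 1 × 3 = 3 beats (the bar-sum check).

1) 0.0ms=0b +1000.0ms=3/2b
2) 1000.0ms=3/2b +1000.0ms=3/2b
Σ=3b of 3 (90bpm 3/8) — PASS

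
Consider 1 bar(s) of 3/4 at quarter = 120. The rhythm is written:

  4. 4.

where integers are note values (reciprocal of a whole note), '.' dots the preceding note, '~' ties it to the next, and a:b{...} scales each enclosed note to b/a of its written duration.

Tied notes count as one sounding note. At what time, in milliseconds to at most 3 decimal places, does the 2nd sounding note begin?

note 2 onset = 3/2b = 750.0ms

1. 0.0ms @ 0 + 750.0ms (3/2)
2. 750.0ms @ 3/2 + 750.0ms (3/2)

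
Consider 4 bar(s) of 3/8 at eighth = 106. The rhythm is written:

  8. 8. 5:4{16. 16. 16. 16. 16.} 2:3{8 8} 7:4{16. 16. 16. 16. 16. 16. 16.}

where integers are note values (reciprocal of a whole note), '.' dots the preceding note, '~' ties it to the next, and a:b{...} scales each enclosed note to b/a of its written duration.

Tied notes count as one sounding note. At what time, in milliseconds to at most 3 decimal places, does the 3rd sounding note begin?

1. 0.0ms @ 0 + 849.057ms (3/2)
2. 849.057ms @ 3/2 + 849.057ms (3/2)
3. 1698.113ms @ 3 + 339.623ms (3/5)
4. 2037.736ms @ 18/5 + 339.623ms (3/5)
5. 2377.358ms @ 21/5 + 339.623ms (3/5)
6. 2716.981ms @ 24/5 + 339.623ms (3/5)
7. 3056.604ms @ 27/5 + 339.623ms (3/5)
8. 3396.226ms @ 6 + 849.057ms (3/2)
9. 4245.283ms @ 15/2 + 849.057ms (3/2)
10. 5094.34ms @ 9 + 242.588ms (3/7)
11. 5336.927ms @ 66/7 + 242.588ms (3/7)
12. 5579.515ms @ 69/7 + 242.588ms (3/7)
13. 5822.102ms @ 72/7 + 242.588ms (3/7)
14. 6064.69ms @ 75/7 + 242.588ms (3/7)
15. 6307.278ms @ 78/7 + 242.588ms (3/7)
16. 6549.865ms @ 81/7 + 242.588ms (3/7)

note 3 onset = 3b = 1698.113ms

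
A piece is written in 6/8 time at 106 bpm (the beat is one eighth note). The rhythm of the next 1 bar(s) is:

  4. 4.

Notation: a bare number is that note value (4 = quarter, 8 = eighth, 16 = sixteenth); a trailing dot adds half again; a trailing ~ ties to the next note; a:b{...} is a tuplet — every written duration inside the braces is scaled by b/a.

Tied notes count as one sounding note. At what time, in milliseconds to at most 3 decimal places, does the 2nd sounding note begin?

note 2 onset = 3b = 1698.113ms

1. 0.0ms @ 0 + 1698.113ms (3)
2. 1698.113ms @ 3 + 1698.113ms (3)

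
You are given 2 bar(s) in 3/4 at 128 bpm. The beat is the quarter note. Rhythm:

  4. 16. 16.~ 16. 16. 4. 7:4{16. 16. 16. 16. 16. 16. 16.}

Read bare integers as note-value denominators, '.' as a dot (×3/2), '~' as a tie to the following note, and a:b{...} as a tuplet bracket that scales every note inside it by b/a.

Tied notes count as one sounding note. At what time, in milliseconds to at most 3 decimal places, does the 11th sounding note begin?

note 11 onset = 39/7b = 2611.607ms

1. 0.0ms @ 0 + 703.125ms (3/2)
2. 703.125ms @ 3/2 + 175.781ms (3/8)
3. 878.906ms @ 15/8 + 351.562ms (3/4)
4. 1230.469ms @ 21/8 + 175.781ms (3/8)
5. 1406.25ms @ 3 + 703.125ms (3/2)
6. 2109.375ms @ 9/2 + 100.446ms (3/14)
7. 2209.821ms @ 33/7 + 100.446ms (3/14)
8. 2310.268ms @ 69/14 + 100.446ms (3/14)
9. 2410.714ms @ 36/7 + 100.446ms (3/14)
10. 2511.161ms @ 75/14 + 100.446ms (3/14)
11. 2611.607ms @ 39/7 + 100.446ms (3/14)
12. 2712.054ms @ 81/14 + 100.446ms (3/14)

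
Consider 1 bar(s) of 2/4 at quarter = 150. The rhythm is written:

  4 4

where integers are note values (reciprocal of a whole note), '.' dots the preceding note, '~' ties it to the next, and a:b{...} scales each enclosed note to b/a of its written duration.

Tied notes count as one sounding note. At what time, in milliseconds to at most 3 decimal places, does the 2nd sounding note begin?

1. 0.0ms @ 0 + 400.0ms (1)
2. 400.0ms @ 1 + 400.0ms (1)

note 2 onset = 1b = 400.0ms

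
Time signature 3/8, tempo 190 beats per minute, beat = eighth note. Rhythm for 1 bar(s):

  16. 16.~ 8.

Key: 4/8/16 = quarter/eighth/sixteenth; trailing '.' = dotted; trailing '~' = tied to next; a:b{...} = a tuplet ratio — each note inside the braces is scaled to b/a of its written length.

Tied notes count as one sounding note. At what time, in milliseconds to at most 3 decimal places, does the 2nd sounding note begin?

note 2 onset = 3/4b = 236.842ms

1. 0.0ms @ 0 + 236.842ms (3/4)
2. 236.842ms @ 3/4 + 710.526ms (9/4)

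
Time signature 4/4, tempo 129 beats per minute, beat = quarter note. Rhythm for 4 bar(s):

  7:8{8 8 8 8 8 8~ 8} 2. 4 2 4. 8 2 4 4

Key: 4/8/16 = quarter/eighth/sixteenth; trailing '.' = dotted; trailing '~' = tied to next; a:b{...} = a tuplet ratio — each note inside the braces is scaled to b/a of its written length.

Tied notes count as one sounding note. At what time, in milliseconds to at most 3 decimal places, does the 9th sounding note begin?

note 9 onset = 8b = 3720.93ms

1. 0.0ms @ 0 + 265.781ms (4/7)
2. 265.781ms @ 4/7 + 265.781ms (4/7)
3. 531.561ms @ 8/7 + 265.781ms (4/7)
4. 797.342ms @ 12/7 + 265.781ms (4/7)
5. 1063.123ms @ 16/7 + 265.781ms (4/7)
6. 1328.904ms @ 20/7 + 531.561ms (8/7)
7. 1860.465ms @ 4 + 1395.349ms (3)
8. 3255.814ms @ 7 + 465.116ms (1)
9. 3720.93ms @ 8 + 930.233ms (2)
10. 4651.163ms @ 10 + 697.674ms (3/2)
11. 5348.837ms @ 23/2 + 232.558ms (1/2)
12. 5581.395ms @ 12 + 930.233ms (2)
13. 6511.628ms @ 14 + 465.116ms (1)
14. 6976.744ms @ 15 + 465.116ms (1)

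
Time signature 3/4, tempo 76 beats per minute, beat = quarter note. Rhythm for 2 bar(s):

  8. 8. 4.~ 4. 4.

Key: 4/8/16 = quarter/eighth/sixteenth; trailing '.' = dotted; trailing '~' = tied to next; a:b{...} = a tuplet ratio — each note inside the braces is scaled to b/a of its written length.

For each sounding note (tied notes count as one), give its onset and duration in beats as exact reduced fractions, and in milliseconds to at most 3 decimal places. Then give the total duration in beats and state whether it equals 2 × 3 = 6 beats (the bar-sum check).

1) 0.0ms=0b +592.105ms=3/4b
2) 592.105ms=3/4b +592.105ms=3/4b
3) 1184.211ms=3/2b +2368.421ms=3b
4) 3552.632ms=9/2b +1184.211ms=3/2b
Σ=6b of 6 (76bpm 3/4) — PASS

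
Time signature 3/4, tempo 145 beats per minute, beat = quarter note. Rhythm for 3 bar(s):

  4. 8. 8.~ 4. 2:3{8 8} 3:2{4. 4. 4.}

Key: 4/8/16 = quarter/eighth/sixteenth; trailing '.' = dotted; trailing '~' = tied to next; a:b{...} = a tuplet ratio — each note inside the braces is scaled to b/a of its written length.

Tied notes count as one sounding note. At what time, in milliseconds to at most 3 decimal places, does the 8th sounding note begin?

note 8 onset = 8b = 3310.345ms

1. 0.0ms @ 0 + 620.69ms (3/2)
2. 620.69ms @ 3/2 + 310.345ms (3/4)
3. 931.034ms @ 9/4 + 931.034ms (9/4)
4. 1862.069ms @ 9/2 + 310.345ms (3/4)
5. 2172.414ms @ 21/4 + 310.345ms (3/4)
6. 2482.759ms @ 6 + 413.793ms (1)
7. 2896.552ms @ 7 + 413.793ms (1)
8. 3310.345ms @ 8 + 413.793ms (1)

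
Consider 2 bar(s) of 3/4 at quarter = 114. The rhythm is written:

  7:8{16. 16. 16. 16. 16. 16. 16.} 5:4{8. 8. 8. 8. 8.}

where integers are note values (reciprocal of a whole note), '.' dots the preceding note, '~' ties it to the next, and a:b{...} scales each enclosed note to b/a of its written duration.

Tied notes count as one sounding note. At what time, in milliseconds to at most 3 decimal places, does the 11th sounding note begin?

note 11 onset = 24/5b = 2526.316ms

1. 0.0ms @ 0 + 225.564ms (3/7)
2. 225.564ms @ 3/7 + 225.564ms (3/7)
3. 451.128ms @ 6/7 + 225.564ms (3/7)
4. 676.692ms @ 9/7 + 225.564ms (3/7)
5. 902.256ms @ 12/7 + 225.564ms (3/7)
6. 1127.82ms @ 15/7 + 225.564ms (3/7)
7. 1353.383ms @ 18/7 + 225.564ms (3/7)
8. 1578.947ms @ 3 + 315.789ms (3/5)
9. 1894.737ms @ 18/5 + 315.789ms (3/5)
10. 2210.526ms @ 21/5 + 315.789ms (3/5)
11. 2526.316ms @ 24/5 + 315.789ms (3/5)
12. 2842.105ms @ 27/5 + 315.789ms (3/5)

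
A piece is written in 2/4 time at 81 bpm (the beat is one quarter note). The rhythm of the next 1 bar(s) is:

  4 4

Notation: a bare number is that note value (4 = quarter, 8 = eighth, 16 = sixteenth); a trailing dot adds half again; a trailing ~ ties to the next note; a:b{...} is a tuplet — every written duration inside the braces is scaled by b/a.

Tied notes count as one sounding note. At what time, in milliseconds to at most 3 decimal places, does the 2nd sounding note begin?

1. 0.0ms @ 0 + 740.741ms (1)
2. 740.741ms @ 1 + 740.741ms (1)

note 2 onset = 1b = 740.741ms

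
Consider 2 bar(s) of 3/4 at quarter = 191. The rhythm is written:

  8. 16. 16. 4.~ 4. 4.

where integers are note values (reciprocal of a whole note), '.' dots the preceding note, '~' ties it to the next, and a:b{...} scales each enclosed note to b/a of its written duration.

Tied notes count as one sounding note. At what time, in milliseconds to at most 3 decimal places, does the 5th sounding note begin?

note 5 onset = 9/2b = 1413.613ms

1. 0.0ms @ 0 + 235.602ms (3/4)
2. 235.602ms @ 3/4 + 117.801ms (3/8)
3. 353.403ms @ 9/8 + 117.801ms (3/8)
4. 471.204ms @ 3/2 + 942.408ms (3)
5. 1413.613ms @ 9/2 + 471.204ms (3/2)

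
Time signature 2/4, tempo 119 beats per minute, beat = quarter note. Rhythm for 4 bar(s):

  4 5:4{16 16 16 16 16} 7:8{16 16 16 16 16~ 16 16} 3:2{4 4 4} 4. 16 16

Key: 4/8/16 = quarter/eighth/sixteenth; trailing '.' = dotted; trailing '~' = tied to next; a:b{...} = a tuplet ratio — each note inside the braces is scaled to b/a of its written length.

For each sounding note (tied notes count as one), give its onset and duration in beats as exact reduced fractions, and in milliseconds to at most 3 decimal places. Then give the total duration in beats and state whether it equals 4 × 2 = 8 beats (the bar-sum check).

1) 0.0ms=0b +504.202ms=1b
2) 504.202ms=1b +100.84ms=1/5b
3) 605.042ms=6/5b +100.84ms=1/5b
4) 705.882ms=7/5b +100.84ms=1/5b
5) 806.723ms=8/5b +100.84ms=1/5b
6) 907.563ms=9/5b +100.84ms=1/5b
7) 1008.403ms=2b +144.058ms=2/7b
8) 1152.461ms=16/7b +144.058ms=2/7b
9) 1296.519ms=18/7b +144.058ms=2/7b
10) 1440.576ms=20/7b +144.058ms=2/7b
11) 1584.634ms=22/7b +288.115ms=4/7b
12) 1872.749ms=26/7b +144.058ms=2/7b
13) 2016.807ms=4b +336.134ms=2/3b
14) 2352.941ms=14/3b +336.134ms=2/3b
15) 2689.076ms=16/3b +336.134ms=2/3b
16) 3025.21ms=6b +756.303ms=3/2b
17) 3781.513ms=15/2b +126.05ms=1/4b
18) 3907.563ms=31/4b +126.05ms=1/4b
Σ=8b of 8 (119bpm 2/4) — PASS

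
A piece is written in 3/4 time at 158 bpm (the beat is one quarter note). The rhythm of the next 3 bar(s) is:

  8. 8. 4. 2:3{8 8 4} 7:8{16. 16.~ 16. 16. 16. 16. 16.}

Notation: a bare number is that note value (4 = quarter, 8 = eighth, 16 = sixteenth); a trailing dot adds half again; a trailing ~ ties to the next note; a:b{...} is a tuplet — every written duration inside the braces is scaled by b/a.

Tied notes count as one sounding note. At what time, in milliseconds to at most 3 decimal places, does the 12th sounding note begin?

1. 0.0ms @ 0 + 284.81ms (3/4)
2. 284.81ms @ 3/4 + 284.81ms (3/4)
3. 569.62ms @ 3/2 + 569.62ms (3/2)
4. 1139.241ms @ 3 + 284.81ms (3/4)
5. 1424.051ms @ 15/4 + 284.81ms (3/4)
6. 1708.861ms @ 9/2 + 569.62ms (3/2)
7. 2278.481ms @ 6 + 162.749ms (3/7)
8. 2441.23ms @ 45/7 + 325.497ms (6/7)
9. 2766.727ms @ 51/7 + 162.749ms (3/7)
10. 2929.476ms @ 54/7 + 162.749ms (3/7)
11. 3092.224ms @ 57/7 + 162.749ms (3/7)
12. 3254.973ms @ 60/7 + 162.749ms (3/7)

note 12 onset = 60/7b = 3254.973ms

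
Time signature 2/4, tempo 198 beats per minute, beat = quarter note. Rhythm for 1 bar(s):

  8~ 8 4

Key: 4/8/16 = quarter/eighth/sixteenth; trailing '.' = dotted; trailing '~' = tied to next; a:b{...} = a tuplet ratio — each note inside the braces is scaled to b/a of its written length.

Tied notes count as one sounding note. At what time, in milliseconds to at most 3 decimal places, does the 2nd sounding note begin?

1. 0.0ms @ 0 + 303.03ms (1)
2. 303.03ms @ 1 + 303.03ms (1)

note 2 onset = 1b = 303.03ms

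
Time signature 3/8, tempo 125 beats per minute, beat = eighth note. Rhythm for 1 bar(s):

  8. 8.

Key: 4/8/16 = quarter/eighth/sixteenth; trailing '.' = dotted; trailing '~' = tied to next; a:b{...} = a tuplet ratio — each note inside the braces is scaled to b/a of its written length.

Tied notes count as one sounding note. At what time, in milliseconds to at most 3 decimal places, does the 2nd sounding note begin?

1. 0.0ms @ 0 + 720.0ms (3/2)
2. 720.0ms @ 3/2 + 720.0ms (3/2)

note 2 onset = 3/2b = 720.0ms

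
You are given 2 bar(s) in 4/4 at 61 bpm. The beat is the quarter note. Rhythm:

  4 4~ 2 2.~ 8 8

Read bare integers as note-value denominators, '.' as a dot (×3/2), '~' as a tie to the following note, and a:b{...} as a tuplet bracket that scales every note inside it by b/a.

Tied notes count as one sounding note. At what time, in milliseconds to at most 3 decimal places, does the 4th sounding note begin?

note 4 onset = 15/2b = 7377.049ms

1. 0.0ms @ 0 + 983.607ms (1)
2. 983.607ms @ 1 + 2950.82ms (3)
3. 3934.426ms @ 4 + 3442.623ms (7/2)
4. 7377.049ms @ 15/2 + 491.803ms (1/2)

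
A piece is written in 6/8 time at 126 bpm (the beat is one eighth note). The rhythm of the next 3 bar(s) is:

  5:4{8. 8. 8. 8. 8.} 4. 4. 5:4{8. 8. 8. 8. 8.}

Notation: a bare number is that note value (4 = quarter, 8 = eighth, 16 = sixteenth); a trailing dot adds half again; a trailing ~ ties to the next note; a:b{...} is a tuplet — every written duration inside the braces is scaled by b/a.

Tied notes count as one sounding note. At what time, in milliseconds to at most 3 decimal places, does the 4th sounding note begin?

1. 0.0ms @ 0 + 571.429ms (6/5)
2. 571.429ms @ 6/5 + 571.429ms (6/5)
3. 1142.857ms @ 12/5 + 571.429ms (6/5)
4. 1714.286ms @ 18/5 + 571.429ms (6/5)
5. 2285.714ms @ 24/5 + 571.429ms (6/5)
6. 2857.143ms @ 6 + 1428.571ms (3)
7. 4285.714ms @ 9 + 1428.571ms (3)
8. 5714.286ms @ 12 + 571.429ms (6/5)
9. 6285.714ms @ 66/5 + 571.429ms (6/5)
10. 6857.143ms @ 72/5 + 571.429ms (6/5)
11. 7428.571ms @ 78/5 + 571.429ms (6/5)
12. 8000.0ms @ 84/5 + 571.429ms (6/5)

note 4 onset = 18/5b = 1714.286ms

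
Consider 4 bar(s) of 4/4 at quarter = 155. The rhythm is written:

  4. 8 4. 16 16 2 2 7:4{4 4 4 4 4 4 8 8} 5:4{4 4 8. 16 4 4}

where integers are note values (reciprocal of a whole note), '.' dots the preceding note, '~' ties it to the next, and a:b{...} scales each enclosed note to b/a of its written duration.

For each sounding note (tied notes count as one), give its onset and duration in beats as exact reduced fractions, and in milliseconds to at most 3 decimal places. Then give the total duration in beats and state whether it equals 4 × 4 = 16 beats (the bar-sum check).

1) 0.0ms=0b +580.645ms=3/2b
2) 580.645ms=3/2b +193.548ms=1/2b
3) 774.194ms=2b +580.645ms=3/2b
4) 1354.839ms=7/2b +96.774ms=1/4b
5) 1451.613ms=15/4b +96.774ms=1/4b
6) 1548.387ms=4b +774.194ms=2b
7) 2322.581ms=6b +774.194ms=2b
8) 3096.774ms=8b +221.198ms=4/7b
9) 3317.972ms=60/7b +221.198ms=4/7b
10) 3539.171ms=64/7b +221.198ms=4/7b
11) 3760.369ms=68/7b +221.198ms=4/7b
12) 3981.567ms=72/7b +221.198ms=4/7b
13) 4202.765ms=76/7b +221.198ms=4/7b
14) 4423.963ms=80/7b +110.599ms=2/7b
15) 4534.562ms=82/7b +110.599ms=2/7b
16) 4645.161ms=12b +309.677ms=4/5b
17) 4954.839ms=64/5b +309.677ms=4/5b
18) 5264.516ms=68/5b +232.258ms=3/5b
19) 5496.774ms=71/5b +77.419ms=1/5b
20) 5574.194ms=72/5b +309.677ms=4/5b
21) 5883.871ms=76/5b +309.677ms=4/5b
Σ=16b of 16 (155bpm 4/4) — PASS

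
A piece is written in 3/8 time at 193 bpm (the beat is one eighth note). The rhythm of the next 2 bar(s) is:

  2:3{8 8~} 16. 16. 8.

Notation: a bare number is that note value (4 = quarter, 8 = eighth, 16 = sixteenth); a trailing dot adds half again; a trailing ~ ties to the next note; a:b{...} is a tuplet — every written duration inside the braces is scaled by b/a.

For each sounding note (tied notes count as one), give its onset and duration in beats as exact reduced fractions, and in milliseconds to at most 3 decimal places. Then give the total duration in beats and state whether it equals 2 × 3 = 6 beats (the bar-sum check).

1) 0.0ms=0b +466.321ms=3/2b
2) 466.321ms=3/2b +699.482ms=9/4b
3) 1165.803ms=15/4b +233.161ms=3/4b
4) 1398.964ms=9/2b +466.321ms=3/2b
Σ=6b of 6 (193bpm 3/8) — PASS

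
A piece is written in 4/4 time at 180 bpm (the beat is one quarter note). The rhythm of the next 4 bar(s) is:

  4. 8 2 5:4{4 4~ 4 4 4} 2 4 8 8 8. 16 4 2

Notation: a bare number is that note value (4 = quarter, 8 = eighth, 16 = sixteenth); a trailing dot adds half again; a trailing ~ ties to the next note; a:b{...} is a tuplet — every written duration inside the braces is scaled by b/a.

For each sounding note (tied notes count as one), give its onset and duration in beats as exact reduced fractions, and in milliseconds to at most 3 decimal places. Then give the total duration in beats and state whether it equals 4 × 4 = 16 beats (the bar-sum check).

1) 0.0ms=0b +500.0ms=3/2b
2) 500.0ms=3/2b +166.667ms=1/2b
3) 666.667ms=2b +666.667ms=2b
4) 1333.333ms=4b +266.667ms=4/5b
5) 1600.0ms=24/5b +533.333ms=8/5b
6) 2133.333ms=32/5b +266.667ms=4/5b
7) 2400.0ms=36/5b +266.667ms=4/5b
8) 2666.667ms=8b +666.667ms=2b
9) 3333.333ms=10b +333.333ms=1b
10) 3666.667ms=11b +166.667ms=1/2b
11) 3833.333ms=23/2b +166.667ms=1/2b
12) 4000.0ms=12b +250.0ms=3/4b
13) 4250.0ms=51/4b +83.333ms=1/4b
14) 4333.333ms=13b +333.333ms=1b
15) 4666.667ms=14b +666.667ms=2b
Σ=16b of 16 (180bpm 4/4) — PASS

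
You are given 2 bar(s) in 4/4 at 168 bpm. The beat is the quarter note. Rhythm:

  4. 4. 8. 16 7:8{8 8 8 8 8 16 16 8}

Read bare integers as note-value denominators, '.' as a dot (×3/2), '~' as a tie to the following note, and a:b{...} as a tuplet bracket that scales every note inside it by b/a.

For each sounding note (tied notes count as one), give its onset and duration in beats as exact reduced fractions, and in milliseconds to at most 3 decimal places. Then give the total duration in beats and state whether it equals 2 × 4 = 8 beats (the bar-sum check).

1) 0.0ms=0b +535.714ms=3/2b
2) 535.714ms=3/2b +535.714ms=3/2b
3) 1071.429ms=3b +267.857ms=3/4b
4) 1339.286ms=15/4b +89.286ms=1/4b
5) 1428.571ms=4b +204.082ms=4/7b
6) 1632.653ms=32/7b +204.082ms=4/7b
7) 1836.735ms=36/7b +204.082ms=4/7b
8) 2040.816ms=40/7b +204.082ms=4/7b
9) 2244.898ms=44/7b +204.082ms=4/7b
10) 2448.98ms=48/7b +102.041ms=2/7b
11) 2551.02ms=50/7b +102.041ms=2/7b
12) 2653.061ms=52/7b +204.082ms=4/7b
Σ=8b of 8 (168bpm 4/4) — PASS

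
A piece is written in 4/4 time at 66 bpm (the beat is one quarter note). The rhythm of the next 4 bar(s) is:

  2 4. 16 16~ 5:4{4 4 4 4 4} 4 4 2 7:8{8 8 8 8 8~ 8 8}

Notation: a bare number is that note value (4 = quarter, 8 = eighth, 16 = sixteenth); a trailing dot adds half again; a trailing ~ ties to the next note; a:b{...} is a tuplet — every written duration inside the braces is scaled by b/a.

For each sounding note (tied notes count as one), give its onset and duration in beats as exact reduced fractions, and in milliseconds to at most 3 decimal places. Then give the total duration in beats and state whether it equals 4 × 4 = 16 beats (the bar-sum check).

1) 0.0ms=0b +1818.182ms=2b
2) 1818.182ms=2b +1363.636ms=3/2b
3) 3181.818ms=7/2b +227.273ms=1/4b
4) 3409.091ms=15/4b +954.545ms=21/20b
5) 4363.636ms=24/5b +727.273ms=4/5b
6) 5090.909ms=28/5b +727.273ms=4/5b
7) 5818.182ms=32/5b +727.273ms=4/5b
8) 6545.455ms=36/5b +727.273ms=4/5b
9) 7272.727ms=8b +909.091ms=1b
10) 8181.818ms=9b +909.091ms=1b
11) 9090.909ms=10b +1818.182ms=2b
12) 10909.091ms=12b +519.481ms=4/7b
13) 11428.571ms=88/7b +519.481ms=4/7b
14) 11948.052ms=92/7b +519.481ms=4/7b
15) 12467.532ms=96/7b +519.481ms=4/7b
16) 12987.013ms=100/7b +1038.961ms=8/7b
17) 14025.974ms=108/7b +519.481ms=4/7b
Σ=16b of 16 (66bpm 4/4) — PASS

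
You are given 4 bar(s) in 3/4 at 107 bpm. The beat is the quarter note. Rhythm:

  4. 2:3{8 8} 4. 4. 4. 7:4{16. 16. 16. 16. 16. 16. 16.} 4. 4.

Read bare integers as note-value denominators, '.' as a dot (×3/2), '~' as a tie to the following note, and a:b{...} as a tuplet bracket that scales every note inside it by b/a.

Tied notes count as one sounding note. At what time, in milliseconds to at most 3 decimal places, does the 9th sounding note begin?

1. 0.0ms @ 0 + 841.121ms (3/2)
2. 841.121ms @ 3/2 + 420.561ms (3/4)
3. 1261.682ms @ 9/4 + 420.561ms (3/4)
4. 1682.243ms @ 3 + 841.121ms (3/2)
5. 2523.364ms @ 9/2 + 841.121ms (3/2)
6. 3364.486ms @ 6 + 841.121ms (3/2)
7. 4205.607ms @ 15/2 + 120.16ms (3/14)
8. 4325.768ms @ 54/7 + 120.16ms (3/14)
9. 4445.928ms @ 111/14 + 120.16ms (3/14)
10. 4566.088ms @ 57/7 + 120.16ms (3/14)
11. 4686.248ms @ 117/14 + 120.16ms (3/14)
12. 4806.409ms @ 60/7 + 120.16ms (3/14)
13. 4926.569ms @ 123/14 + 120.16ms (3/14)
14. 5046.729ms @ 9 + 841.121ms (3/2)
15. 5887.85ms @ 21/2 + 841.121ms (3/2)

note 9 onset = 111/14b = 4445.928ms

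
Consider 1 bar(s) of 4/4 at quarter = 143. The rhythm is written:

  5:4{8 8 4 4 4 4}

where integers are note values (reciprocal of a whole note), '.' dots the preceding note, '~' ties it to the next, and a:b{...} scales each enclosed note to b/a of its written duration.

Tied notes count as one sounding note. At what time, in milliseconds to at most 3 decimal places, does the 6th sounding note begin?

note 6 onset = 16/5b = 1342.657ms

1. 0.0ms @ 0 + 167.832ms (2/5)
2. 167.832ms @ 2/5 + 167.832ms (2/5)
3. 335.664ms @ 4/5 + 335.664ms (4/5)
4. 671.329ms @ 8/5 + 335.664ms (4/5)
5. 1006.993ms @ 12/5 + 335.664ms (4/5)
6. 1342.657ms @ 16/5 + 335.664ms (4/5)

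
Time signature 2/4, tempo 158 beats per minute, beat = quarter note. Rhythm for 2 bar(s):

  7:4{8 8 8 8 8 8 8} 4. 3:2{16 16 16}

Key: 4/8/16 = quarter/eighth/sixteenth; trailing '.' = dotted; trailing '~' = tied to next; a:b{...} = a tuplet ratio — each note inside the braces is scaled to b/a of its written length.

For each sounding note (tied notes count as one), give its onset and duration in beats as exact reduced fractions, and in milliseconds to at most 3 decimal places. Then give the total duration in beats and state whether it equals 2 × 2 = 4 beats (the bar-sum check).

1) 0.0ms=0b +108.499ms=2/7b
2) 108.499ms=2/7b +108.499ms=2/7b
3) 216.998ms=4/7b +108.499ms=2/7b
4) 325.497ms=6/7b +108.499ms=2/7b
5) 433.996ms=8/7b +108.499ms=2/7b
6) 542.495ms=10/7b +108.499ms=2/7b
7) 650.995ms=12/7b +108.499ms=2/7b
8) 759.494ms=2b +569.62ms=3/2b
9) 1329.114ms=7/2b +63.291ms=1/6b
10) 1392.405ms=11/3b +63.291ms=1/6b
11) 1455.696ms=23/6b +63.291ms=1/6b
Σ=4b of 4 (158bpm 2/4) — PASS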